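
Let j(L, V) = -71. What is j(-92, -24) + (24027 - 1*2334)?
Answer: 21622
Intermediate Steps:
j(-92, -24) + (24027 - 1*2334) = -71 + (24027 - 1*2334) = -71 + (24027 - 2334) = -71 + 21693 = 21622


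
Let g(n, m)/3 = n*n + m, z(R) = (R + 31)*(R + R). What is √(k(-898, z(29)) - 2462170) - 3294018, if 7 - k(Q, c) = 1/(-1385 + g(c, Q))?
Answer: -3294018 + 14*I*√16577639467042728049/36327121 ≈ -3.294e+6 + 1569.1*I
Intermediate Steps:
z(R) = 2*R*(31 + R) (z(R) = (31 + R)*(2*R) = 2*R*(31 + R))
g(n, m) = 3*m + 3*n² (g(n, m) = 3*(n*n + m) = 3*(n² + m) = 3*(m + n²) = 3*m + 3*n²)
k(Q, c) = 7 - 1/(-1385 + 3*Q + 3*c²) (k(Q, c) = 7 - 1/(-1385 + (3*Q + 3*c²)) = 7 - 1/(-1385 + 3*Q + 3*c²))
√(k(-898, z(29)) - 2462170) - 3294018 = √(3*(-3232 + 7*(-898) + 7*(2*29*(31 + 29))²)/(-1385 + 3*(-898) + 3*(2*29*(31 + 29))²) - 2462170) - 3294018 = √(3*(-3232 - 6286 + 7*(2*29*60)²)/(-1385 - 2694 + 3*(2*29*60)²) - 2462170) - 3294018 = √(3*(-3232 - 6286 + 7*3480²)/(-1385 - 2694 + 3*3480²) - 2462170) - 3294018 = √(3*(-3232 - 6286 + 7*12110400)/(-1385 - 2694 + 3*12110400) - 2462170) - 3294018 = √(3*(-3232 - 6286 + 84772800)/(-1385 - 2694 + 36331200) - 2462170) - 3294018 = √(3*84763282/36327121 - 2462170) - 3294018 = √(3*(1/36327121)*84763282 - 2462170) - 3294018 = √(254289846/36327121 - 2462170) - 3294018 = √(-89443293222724/36327121) - 3294018 = 14*I*√16577639467042728049/36327121 - 3294018 = -3294018 + 14*I*√16577639467042728049/36327121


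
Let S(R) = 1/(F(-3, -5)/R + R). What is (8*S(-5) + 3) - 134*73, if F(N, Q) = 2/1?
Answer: -264073/27 ≈ -9780.5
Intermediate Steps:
F(N, Q) = 2 (F(N, Q) = 2*1 = 2)
S(R) = 1/(R + 2/R) (S(R) = 1/(2/R + R) = 1/(R + 2/R))
(8*S(-5) + 3) - 134*73 = (8*(-5/(2 + (-5)**2)) + 3) - 134*73 = (8*(-5/(2 + 25)) + 3) - 9782 = (8*(-5/27) + 3) - 9782 = (-40/27 + 3) - 9782 = 41/27 - 9782 = -264073/27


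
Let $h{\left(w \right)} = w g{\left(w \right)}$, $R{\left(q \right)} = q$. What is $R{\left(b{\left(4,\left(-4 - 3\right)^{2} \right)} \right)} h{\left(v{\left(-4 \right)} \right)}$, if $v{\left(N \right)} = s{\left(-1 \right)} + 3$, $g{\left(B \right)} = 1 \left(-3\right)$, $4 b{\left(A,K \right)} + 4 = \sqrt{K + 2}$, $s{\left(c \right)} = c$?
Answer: $6 - \frac{3 \sqrt{51}}{2} \approx -4.7121$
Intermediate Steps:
$b{\left(A,K \right)} = -1 + \frac{\sqrt{2 + K}}{4}$ ($b{\left(A,K \right)} = -1 + \frac{\sqrt{K + 2}}{4} = -1 + \frac{\sqrt{2 + K}}{4}$)
$g{\left(B \right)} = -3$
$v{\left(N \right)} = 2$ ($v{\left(N \right)} = -1 + 3 = 2$)
$h{\left(w \right)} = - 3 w$ ($h{\left(w \right)} = w \left(-3\right) = - 3 w$)
$R{\left(b{\left(4,\left(-4 - 3\right)^{2} \right)} \right)} h{\left(v{\left(-4 \right)} \right)} = \left(-1 + \frac{\sqrt{2 + \left(-4 - 3\right)^{2}}}{4}\right) \left(\left(-3\right) 2\right) = \left(-1 + \frac{\sqrt{2 + \left(-7\right)^{2}}}{4}\right) \left(-6\right) = \left(-1 + \frac{\sqrt{2 + 49}}{4}\right) \left(-6\right) = \left(-1 + \frac{\sqrt{51}}{4}\right) \left(-6\right) = 6 - \frac{3 \sqrt{51}}{2}$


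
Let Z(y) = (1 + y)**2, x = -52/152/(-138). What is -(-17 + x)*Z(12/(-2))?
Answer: 2228375/5244 ≈ 424.94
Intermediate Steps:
x = 13/5244 (x = -52*1/152*(-1/138) = -13/38*(-1/138) = 13/5244 ≈ 0.0024790)
-(-17 + x)*Z(12/(-2)) = -(-17 + 13/5244)*(1 + 12/(-2))**2 = -(-89135)*(1 + 12*(-1/2))**2/5244 = -(-89135)*(1 - 6)**2/5244 = -(-89135)*(-5)**2/5244 = -(-89135)*25/5244 = -1*(-2228375/5244) = 2228375/5244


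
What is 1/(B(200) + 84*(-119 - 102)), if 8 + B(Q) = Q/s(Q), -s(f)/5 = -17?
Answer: -17/315684 ≈ -5.3851e-5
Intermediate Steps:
s(f) = 85 (s(f) = -5*(-17) = 85)
B(Q) = -8 + Q/85
1/(B(200) + 84*(-119 - 102)) = 1/((-8 + (1/85)*200) + 84*(-119 - 102)) = 1/((-8 + 40/17) + 84*(-221)) = 1/(-96/17 - 18564) = 1/(-315684/17) = -17/315684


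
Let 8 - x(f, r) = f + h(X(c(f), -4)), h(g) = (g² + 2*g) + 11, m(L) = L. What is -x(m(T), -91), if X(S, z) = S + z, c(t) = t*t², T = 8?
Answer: 259091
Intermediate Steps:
c(t) = t³
h(g) = 11 + g² + 2*g
x(f, r) = 5 - f - (-4 + f³)² - 2*f³ (x(f, r) = 8 - (f + (11 + (f³ - 4)² + 2*(f³ - 4))) = 8 - (f + (11 + (-4 + f³)² + 2*(-4 + f³))) = 8 - (f + (11 + (-4 + f³)² + (-8 + 2*f³))) = 8 - (f + (3 + (-4 + f³)² + 2*f³)) = 8 - (3 + f + (-4 + f³)² + 2*f³) = 8 + (-3 - f - (-4 + f³)² - 2*f³) = 5 - f - (-4 + f³)² - 2*f³)
-x(m(T), -91) = -(-11 - 1*8 - 1*8⁶ + 6*8³) = -(-11 - 8 - 1*262144 + 6*512) = -(-11 - 8 - 262144 + 3072) = -1*(-259091) = 259091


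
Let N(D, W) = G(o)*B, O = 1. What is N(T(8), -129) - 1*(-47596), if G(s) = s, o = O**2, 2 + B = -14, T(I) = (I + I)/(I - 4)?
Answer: 47580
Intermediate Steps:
T(I) = 2*I/(-4 + I) (T(I) = (2*I)/(-4 + I) = 2*I/(-4 + I))
B = -16 (B = -2 - 14 = -16)
o = 1 (o = 1**2 = 1)
N(D, W) = -16 (N(D, W) = 1*(-16) = -16)
N(T(8), -129) - 1*(-47596) = -16 - 1*(-47596) = -16 + 47596 = 47580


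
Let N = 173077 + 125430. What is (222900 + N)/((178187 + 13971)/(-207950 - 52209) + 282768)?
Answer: 135648723713/73564447954 ≈ 1.8439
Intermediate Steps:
N = 298507
(222900 + N)/((178187 + 13971)/(-207950 - 52209) + 282768) = (222900 + 298507)/((178187 + 13971)/(-207950 - 52209) + 282768) = 521407/(192158/(-260159) + 282768) = 521407/(192158*(-1/260159) + 282768) = 521407/(-192158/260159 + 282768) = 521407/(73564447954/260159) = 521407*(260159/73564447954) = 135648723713/73564447954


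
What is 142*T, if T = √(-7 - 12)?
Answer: 142*I*√19 ≈ 618.96*I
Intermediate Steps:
T = I*√19 (T = √(-19) = I*√19 ≈ 4.3589*I)
142*T = 142*(I*√19) = 142*I*√19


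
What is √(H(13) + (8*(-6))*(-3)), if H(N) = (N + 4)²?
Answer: √433 ≈ 20.809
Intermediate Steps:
H(N) = (4 + N)²
√(H(13) + (8*(-6))*(-3)) = √((4 + 13)² + (8*(-6))*(-3)) = √(17² - 48*(-3)) = √(289 + 144) = √433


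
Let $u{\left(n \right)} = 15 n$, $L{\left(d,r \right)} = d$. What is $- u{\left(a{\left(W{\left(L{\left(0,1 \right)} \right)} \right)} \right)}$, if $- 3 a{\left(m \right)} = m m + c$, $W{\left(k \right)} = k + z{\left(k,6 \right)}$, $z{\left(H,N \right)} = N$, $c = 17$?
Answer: $265$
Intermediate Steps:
$W{\left(k \right)} = 6 + k$ ($W{\left(k \right)} = k + 6 = 6 + k$)
$a{\left(m \right)} = - \frac{17}{3} - \frac{m^{2}}{3}$ ($a{\left(m \right)} = - \frac{m m + 17}{3} = - \frac{m^{2} + 17}{3} = - \frac{17 + m^{2}}{3} = - \frac{17}{3} - \frac{m^{2}}{3}$)
$- u{\left(a{\left(W{\left(L{\left(0,1 \right)} \right)} \right)} \right)} = - 15 \left(- \frac{17}{3} - \frac{\left(6 + 0\right)^{2}}{3}\right) = - 15 \left(- \frac{17}{3} - \frac{6^{2}}{3}\right) = - 15 \left(- \frac{17}{3} - 12\right) = - \frac{15 \left(-53\right)}{3} = \left(-1\right) \left(-265\right) = 265$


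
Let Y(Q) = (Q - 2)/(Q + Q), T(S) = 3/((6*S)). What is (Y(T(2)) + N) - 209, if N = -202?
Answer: -829/2 ≈ -414.50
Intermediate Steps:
T(S) = 1/(2*S) (T(S) = 3*(1/(6*S)) = 1/(2*S))
Y(Q) = (-2 + Q)/(2*Q) (Y(Q) = (-2 + Q)/((2*Q)) = (-2 + Q)*(1/(2*Q)) = (-2 + Q)/(2*Q))
(Y(T(2)) + N) - 209 = ((-2 + (1/2)/2)/(2*(((1/2)/2))) - 202) - 209 = ((-2 + (1/2)*(1/2))/(2*(((1/2)*(1/2)))) - 202) - 209 = ((-2 + 1/4)/(2*(1/4)) - 202) - 209 = ((1/2)*4*(-7/4) - 202) - 209 = (-7/2 - 202) - 209 = -411/2 - 209 = -829/2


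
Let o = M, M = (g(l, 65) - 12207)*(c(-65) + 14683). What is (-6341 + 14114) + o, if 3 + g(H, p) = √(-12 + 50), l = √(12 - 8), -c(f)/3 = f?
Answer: -181652607 + 14878*√38 ≈ -1.8156e+8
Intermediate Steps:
c(f) = -3*f
l = 2 (l = √4 = 2)
g(H, p) = -3 + √38 (g(H, p) = -3 + √(-12 + 50) = -3 + √38)
M = -181660380 + 14878*√38 (M = ((-3 + √38) - 12207)*(-3*(-65) + 14683) = (-12210 + √38)*(195 + 14683) = (-12210 + √38)*14878 = -181660380 + 14878*√38 ≈ -1.8157e+8)
o = -181660380 + 14878*√38 ≈ -1.8157e+8
(-6341 + 14114) + o = (-6341 + 14114) + (-181660380 + 14878*√38) = 7773 + (-181660380 + 14878*√38) = -181652607 + 14878*√38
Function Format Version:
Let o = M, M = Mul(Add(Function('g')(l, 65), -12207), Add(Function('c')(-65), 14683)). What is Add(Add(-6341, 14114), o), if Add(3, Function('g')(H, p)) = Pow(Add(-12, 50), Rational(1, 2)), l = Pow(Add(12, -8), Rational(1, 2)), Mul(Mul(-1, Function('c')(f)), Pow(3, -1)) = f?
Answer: Add(-181652607, Mul(14878, Pow(38, Rational(1, 2)))) ≈ -1.8156e+8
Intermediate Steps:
Function('c')(f) = Mul(-3, f)
l = 2 (l = Pow(4, Rational(1, 2)) = 2)
Function('g')(H, p) = Add(-3, Pow(38, Rational(1, 2))) (Function('g')(H, p) = Add(-3, Pow(Add(-12, 50), Rational(1, 2))) = Add(-3, Pow(38, Rational(1, 2))))
M = Add(-181660380, Mul(14878, Pow(38, Rational(1, 2)))) (M = Mul(Add(Add(-3, Pow(38, Rational(1, 2))), -12207), Add(Mul(-3, -65), 14683)) = Mul(Add(-12210, Pow(38, Rational(1, 2))), Add(195, 14683)) = Mul(Add(-12210, Pow(38, Rational(1, 2))), 14878) = Add(-181660380, Mul(14878, Pow(38, Rational(1, 2)))) ≈ -1.8157e+8)
o = Add(-181660380, Mul(14878, Pow(38, Rational(1, 2)))) ≈ -1.8157e+8
Add(Add(-6341, 14114), o) = Add(Add(-6341, 14114), Add(-181660380, Mul(14878, Pow(38, Rational(1, 2))))) = Add(7773, Add(-181660380, Mul(14878, Pow(38, Rational(1, 2))))) = Add(-181652607, Mul(14878, Pow(38, Rational(1, 2))))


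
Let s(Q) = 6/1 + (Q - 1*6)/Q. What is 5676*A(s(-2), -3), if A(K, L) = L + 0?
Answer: -17028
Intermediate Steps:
s(Q) = 6 + (-6 + Q)/Q (s(Q) = 6*1 + (Q - 6)/Q = 6 + (-6 + Q)/Q)
A(K, L) = L
5676*A(s(-2), -3) = 5676*(-3) = -17028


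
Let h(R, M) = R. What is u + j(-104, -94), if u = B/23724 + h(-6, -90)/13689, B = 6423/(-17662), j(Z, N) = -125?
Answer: -26555063497525/212439737016 ≈ -125.00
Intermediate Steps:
B = -6423/17662 (B = 6423*(-1/17662) = -6423/17662 ≈ -0.36366)
u = -96370525/212439737016 (u = -6423/17662/23724 - 6/13689 = -6423/17662*1/23724 - 6*1/13689 = -2141/139671096 - 2/4563 = -96370525/212439737016 ≈ -0.00045364)
u + j(-104, -94) = -96370525/212439737016 - 125 = -26555063497525/212439737016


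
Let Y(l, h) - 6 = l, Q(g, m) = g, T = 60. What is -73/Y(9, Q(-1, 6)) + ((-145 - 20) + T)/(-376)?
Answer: -25873/5640 ≈ -4.5874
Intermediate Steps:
Y(l, h) = 6 + l
-73/Y(9, Q(-1, 6)) + ((-145 - 20) + T)/(-376) = -73/(6 + 9) + ((-145 - 20) + 60)/(-376) = -73/15 + (-165 + 60)*(-1/376) = -73*1/15 - 105*(-1/376) = -73/15 + 105/376 = -25873/5640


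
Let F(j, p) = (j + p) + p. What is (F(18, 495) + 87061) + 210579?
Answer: 298648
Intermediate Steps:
F(j, p) = j + 2*p
(F(18, 495) + 87061) + 210579 = ((18 + 2*495) + 87061) + 210579 = ((18 + 990) + 87061) + 210579 = (1008 + 87061) + 210579 = 88069 + 210579 = 298648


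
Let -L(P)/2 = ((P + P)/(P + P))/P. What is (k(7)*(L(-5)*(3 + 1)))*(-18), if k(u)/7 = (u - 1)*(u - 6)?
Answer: -6048/5 ≈ -1209.6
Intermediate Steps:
k(u) = 7*(-1 + u)*(-6 + u) (k(u) = 7*((u - 1)*(u - 6)) = 7*((-1 + u)*(-6 + u)) = 7*(-1 + u)*(-6 + u))
L(P) = -2/P (L(P) = -2*(P + P)/(P + P)/P = -2*(2*P)/((2*P))/P = -2*(2*P)*(1/(2*P))/P = -2/P)
(k(7)*(L(-5)*(3 + 1)))*(-18) = ((42 - 49*7 + 7*7**2)*((-2/(-5))*(3 + 1)))*(-18) = ((42 - 343 + 7*49)*(-2*(-1/5)*4))*(-18) = ((42 - 343 + 343)*((2/5)*4))*(-18) = (42*(8/5))*(-18) = (336/5)*(-18) = -6048/5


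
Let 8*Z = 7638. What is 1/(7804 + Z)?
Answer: 4/35035 ≈ 0.00011417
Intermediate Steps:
Z = 3819/4 (Z = (1/8)*7638 = 3819/4 ≈ 954.75)
1/(7804 + Z) = 1/(7804 + 3819/4) = 1/(35035/4) = 4/35035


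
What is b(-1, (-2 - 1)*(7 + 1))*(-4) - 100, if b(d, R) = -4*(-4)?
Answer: -164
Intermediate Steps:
b(d, R) = 16
b(-1, (-2 - 1)*(7 + 1))*(-4) - 100 = 16*(-4) - 100 = -64 - 100 = -164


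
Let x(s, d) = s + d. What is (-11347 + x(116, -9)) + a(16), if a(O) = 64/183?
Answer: -2056856/183 ≈ -11240.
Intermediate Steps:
a(O) = 64/183 (a(O) = 64*(1/183) = 64/183)
x(s, d) = d + s
(-11347 + x(116, -9)) + a(16) = (-11347 + (-9 + 116)) + 64/183 = (-11347 + 107) + 64/183 = -11240 + 64/183 = -2056856/183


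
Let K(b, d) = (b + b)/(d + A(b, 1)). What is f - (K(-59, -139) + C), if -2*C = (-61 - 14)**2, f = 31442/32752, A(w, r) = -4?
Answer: 6586538235/2341768 ≈ 2812.6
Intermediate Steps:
K(b, d) = 2*b/(-4 + d) (K(b, d) = (b + b)/(d - 4) = (2*b)/(-4 + d) = 2*b/(-4 + d))
f = 15721/16376 (f = 31442*(1/32752) = 15721/16376 ≈ 0.96000)
C = -5625/2 (C = -(-61 - 14)**2/2 = -1/2*(-75)**2 = -1/2*5625 = -5625/2 ≈ -2812.5)
f - (K(-59, -139) + C) = 15721/16376 - (2*(-59)/(-4 - 139) - 5625/2) = 15721/16376 - (2*(-59)/(-143) - 5625/2) = 15721/16376 - (2*(-59)*(-1/143) - 5625/2) = 15721/16376 - (118/143 - 5625/2) = 15721/16376 - 1*(-804139/286) = 15721/16376 + 804139/286 = 6586538235/2341768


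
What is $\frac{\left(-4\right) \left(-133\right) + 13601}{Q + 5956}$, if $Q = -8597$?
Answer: $- \frac{14133}{2641} \approx -5.3514$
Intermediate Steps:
$\frac{\left(-4\right) \left(-133\right) + 13601}{Q + 5956} = \frac{\left(-4\right) \left(-133\right) + 13601}{-8597 + 5956} = \frac{532 + 13601}{-2641} = 14133 \left(- \frac{1}{2641}\right) = - \frac{14133}{2641}$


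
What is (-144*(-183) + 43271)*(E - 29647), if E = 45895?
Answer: 1131234504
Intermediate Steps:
(-144*(-183) + 43271)*(E - 29647) = (-144*(-183) + 43271)*(45895 - 29647) = (26352 + 43271)*16248 = 69623*16248 = 1131234504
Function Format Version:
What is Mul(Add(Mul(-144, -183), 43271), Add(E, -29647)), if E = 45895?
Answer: 1131234504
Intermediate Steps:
Mul(Add(Mul(-144, -183), 43271), Add(E, -29647)) = Mul(Add(Mul(-144, -183), 43271), Add(45895, -29647)) = Mul(Add(26352, 43271), 16248) = Mul(69623, 16248) = 1131234504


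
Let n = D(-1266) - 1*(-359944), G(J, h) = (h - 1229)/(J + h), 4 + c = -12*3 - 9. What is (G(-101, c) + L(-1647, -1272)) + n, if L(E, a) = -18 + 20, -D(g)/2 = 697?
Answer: 8964013/25 ≈ 3.5856e+5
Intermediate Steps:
D(g) = -1394 (D(g) = -2*697 = -1394)
L(E, a) = 2
c = -49 (c = -4 + (-12*3 - 9) = -4 + (-36 - 9) = -4 - 45 = -49)
G(J, h) = (-1229 + h)/(J + h)
n = 358550 (n = -1394 - 1*(-359944) = -1394 + 359944 = 358550)
(G(-101, c) + L(-1647, -1272)) + n = ((-1229 - 49)/(-101 - 49) + 2) + 358550 = (-1278/(-150) + 2) + 358550 = (-1/150*(-1278) + 2) + 358550 = (213/25 + 2) + 358550 = 263/25 + 358550 = 8964013/25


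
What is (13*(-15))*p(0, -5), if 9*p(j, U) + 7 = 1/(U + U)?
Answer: 923/6 ≈ 153.83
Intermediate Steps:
p(j, U) = -7/9 + 1/(18*U) (p(j, U) = -7/9 + 1/(9*(U + U)) = -7/9 + 1/(9*((2*U))) = -7/9 + (1/(2*U))/9 = -7/9 + 1/(18*U))
(13*(-15))*p(0, -5) = (13*(-15))*((1/18)*(1 - 14*(-5))/(-5)) = -65*(-1)*(1 + 70)/(6*5) = -65*(-1)*71/(6*5) = -195*(-71/90) = 923/6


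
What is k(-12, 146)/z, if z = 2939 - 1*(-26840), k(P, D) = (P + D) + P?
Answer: 122/29779 ≈ 0.0040968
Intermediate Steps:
k(P, D) = D + 2*P (k(P, D) = (D + P) + P = D + 2*P)
z = 29779 (z = 2939 + 26840 = 29779)
k(-12, 146)/z = (146 + 2*(-12))/29779 = (146 - 24)*(1/29779) = 122*(1/29779) = 122/29779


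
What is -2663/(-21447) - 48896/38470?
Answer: -473113451/412533045 ≈ -1.1469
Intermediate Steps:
-2663/(-21447) - 48896/38470 = -2663*(-1/21447) - 48896*1/38470 = 2663/21447 - 24448/19235 = -473113451/412533045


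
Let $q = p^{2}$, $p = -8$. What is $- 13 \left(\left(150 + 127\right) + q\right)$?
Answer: $-4433$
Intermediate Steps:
$q = 64$ ($q = \left(-8\right)^{2} = 64$)
$- 13 \left(\left(150 + 127\right) + q\right) = - 13 \left(\left(150 + 127\right) + 64\right) = - 13 \left(277 + 64\right) = \left(-13\right) 341 = -4433$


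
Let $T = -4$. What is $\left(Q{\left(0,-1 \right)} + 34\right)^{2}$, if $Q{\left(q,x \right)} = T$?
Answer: $900$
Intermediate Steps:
$Q{\left(q,x \right)} = -4$
$\left(Q{\left(0,-1 \right)} + 34\right)^{2} = \left(-4 + 34\right)^{2} = 30^{2} = 900$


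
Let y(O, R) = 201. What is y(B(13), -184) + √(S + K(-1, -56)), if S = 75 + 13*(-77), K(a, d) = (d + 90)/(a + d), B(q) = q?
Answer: 201 + 4*I*√188157/57 ≈ 201.0 + 30.44*I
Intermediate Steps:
K(a, d) = (90 + d)/(a + d)
S = -926 (S = 75 - 1001 = -926)
y(B(13), -184) + √(S + K(-1, -56)) = 201 + √(-926 + (90 - 56)/(-1 - 56)) = 201 + √(-926 + 34/(-57)) = 201 + √(-926 - 1/57*34) = 201 + √(-926 - 34/57) = 201 + √(-52816/57) = 201 + 4*I*√188157/57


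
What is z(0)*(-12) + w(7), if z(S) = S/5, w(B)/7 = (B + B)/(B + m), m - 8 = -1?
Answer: 7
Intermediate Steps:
m = 7 (m = 8 - 1 = 7)
w(B) = 14*B/(7 + B) (w(B) = 7*((B + B)/(B + 7)) = 7*((2*B)/(7 + B)) = 7*(2*B/(7 + B)) = 14*B/(7 + B))
z(S) = S/5 (z(S) = S*(⅕) = S/5)
z(0)*(-12) + w(7) = ((⅕)*0)*(-12) + 14*7/(7 + 7) = 0*(-12) + 14*7/14 = 0 + 14*7*(1/14) = 0 + 7 = 7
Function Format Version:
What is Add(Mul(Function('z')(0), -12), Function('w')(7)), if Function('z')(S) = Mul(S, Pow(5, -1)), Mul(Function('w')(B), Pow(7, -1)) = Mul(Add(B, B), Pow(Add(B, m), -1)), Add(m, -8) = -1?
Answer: 7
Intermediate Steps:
m = 7 (m = Add(8, -1) = 7)
Function('w')(B) = Mul(14, B, Pow(Add(7, B), -1)) (Function('w')(B) = Mul(7, Mul(Add(B, B), Pow(Add(B, 7), -1))) = Mul(7, Mul(Mul(2, B), Pow(Add(7, B), -1))) = Mul(7, Mul(2, B, Pow(Add(7, B), -1))) = Mul(14, B, Pow(Add(7, B), -1)))
Function('z')(S) = Mul(Rational(1, 5), S) (Function('z')(S) = Mul(S, Rational(1, 5)) = Mul(Rational(1, 5), S))
Add(Mul(Function('z')(0), -12), Function('w')(7)) = Add(Mul(Mul(Rational(1, 5), 0), -12), Mul(14, 7, Pow(Add(7, 7), -1))) = Add(Mul(0, -12), Mul(14, 7, Pow(14, -1))) = Add(0, Mul(14, 7, Rational(1, 14))) = Add(0, 7) = 7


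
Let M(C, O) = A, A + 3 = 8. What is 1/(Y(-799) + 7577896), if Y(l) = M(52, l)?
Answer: 1/7577901 ≈ 1.3196e-7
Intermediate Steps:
A = 5 (A = -3 + 8 = 5)
M(C, O) = 5
Y(l) = 5
1/(Y(-799) + 7577896) = 1/(5 + 7577896) = 1/7577901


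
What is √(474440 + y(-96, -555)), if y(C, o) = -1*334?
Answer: √474106 ≈ 688.55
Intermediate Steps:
y(C, o) = -334
√(474440 + y(-96, -555)) = √(474440 - 334) = √474106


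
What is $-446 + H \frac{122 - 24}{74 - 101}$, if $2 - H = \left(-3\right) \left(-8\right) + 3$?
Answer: $- \frac{9592}{27} \approx -355.26$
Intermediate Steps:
$H = -25$ ($H = 2 - \left(\left(-3\right) \left(-8\right) + 3\right) = 2 - \left(24 + 3\right) = 2 - 27 = -25$)
$-446 + H \frac{122 - 24}{74 - 101} = -446 - 25 \frac{122 - 24}{74 - 101} = -446 - 25 \frac{98}{-27} = -446 - 25 \cdot 98 \left(- \frac{1}{27}\right) = -446 - - \frac{2450}{27} = -446 + \frac{2450}{27} = - \frac{9592}{27}$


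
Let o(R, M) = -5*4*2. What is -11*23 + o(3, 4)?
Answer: -293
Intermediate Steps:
o(R, M) = -40 (o(R, M) = -20*2 = -40)
-11*23 + o(3, 4) = -11*23 - 40 = -253 - 40 = -293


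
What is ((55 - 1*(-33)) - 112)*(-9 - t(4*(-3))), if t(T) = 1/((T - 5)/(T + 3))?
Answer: 3888/17 ≈ 228.71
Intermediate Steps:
t(T) = (3 + T)/(-5 + T) (t(T) = 1/((-5 + T)/(3 + T)) = 1*((3 + T)/(-5 + T)) = (3 + T)/(-5 + T))
((55 - 1*(-33)) - 112)*(-9 - t(4*(-3))) = ((55 - 1*(-33)) - 112)*(-9 - (3 + 4*(-3))/(-5 + 4*(-3))) = ((55 + 33) - 112)*(-9 - (3 - 12)/(-5 - 12)) = (88 - 112)*(-9 - (-9)/(-17)) = -24*(-9 - (-1)*(-9)/17) = -24*(-9 - 1*9/17) = -24*(-9 - 9/17) = -24*(-162/17) = 3888/17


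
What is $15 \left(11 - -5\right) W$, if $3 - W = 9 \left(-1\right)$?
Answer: $2880$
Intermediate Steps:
$W = 12$ ($W = 3 - 9 \left(-1\right) = 3 - -9 = 3 + 9 = 12$)
$15 \left(11 - -5\right) W = 15 \left(11 - -5\right) 12 = 15 \left(11 + 5\right) 12 = 15 \cdot 16 \cdot 12 = 240 \cdot 12 = 2880$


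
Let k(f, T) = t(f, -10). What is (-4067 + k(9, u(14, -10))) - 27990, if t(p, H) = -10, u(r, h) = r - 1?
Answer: -32067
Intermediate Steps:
u(r, h) = -1 + r
k(f, T) = -10
(-4067 + k(9, u(14, -10))) - 27990 = (-4067 - 10) - 27990 = -4077 - 27990 = -32067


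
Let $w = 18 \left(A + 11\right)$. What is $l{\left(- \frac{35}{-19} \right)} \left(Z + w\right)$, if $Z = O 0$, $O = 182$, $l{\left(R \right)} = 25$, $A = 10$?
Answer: $9450$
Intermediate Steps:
$w = 378$ ($w = 18 \left(10 + 11\right) = 18 \cdot 21 = 378$)
$Z = 0$ ($Z = 182 \cdot 0 = 0$)
$l{\left(- \frac{35}{-19} \right)} \left(Z + w\right) = 25 \left(0 + 378\right) = 25 \cdot 378 = 9450$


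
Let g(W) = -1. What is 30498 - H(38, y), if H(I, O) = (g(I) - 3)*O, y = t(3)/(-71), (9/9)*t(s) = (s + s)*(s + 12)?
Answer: 2164998/71 ≈ 30493.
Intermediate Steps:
t(s) = 2*s*(12 + s) (t(s) = (s + s)*(s + 12) = (2*s)*(12 + s) = 2*s*(12 + s))
y = -90/71 (y = (2*3*(12 + 3))/(-71) = (2*3*15)*(-1/71) = 90*(-1/71) = -90/71 ≈ -1.2676)
H(I, O) = -4*O (H(I, O) = (-1 - 3)*O = -4*O)
30498 - H(38, y) = 30498 - (-4)*(-90)/71 = 30498 - 1*360/71 = 30498 - 360/71 = 2164998/71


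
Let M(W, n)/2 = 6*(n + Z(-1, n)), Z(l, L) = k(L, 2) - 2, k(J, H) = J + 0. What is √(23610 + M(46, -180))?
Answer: 13*√114 ≈ 138.80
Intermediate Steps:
k(J, H) = J
Z(l, L) = -2 + L (Z(l, L) = L - 2 = -2 + L)
M(W, n) = -24 + 24*n (M(W, n) = 2*(6*(n + (-2 + n))) = 2*(6*(-2 + 2*n)) = 2*(-12 + 12*n) = -24 + 24*n)
√(23610 + M(46, -180)) = √(23610 + (-24 + 24*(-180))) = √(23610 + (-24 - 4320)) = √(23610 - 4344) = √19266 = 13*√114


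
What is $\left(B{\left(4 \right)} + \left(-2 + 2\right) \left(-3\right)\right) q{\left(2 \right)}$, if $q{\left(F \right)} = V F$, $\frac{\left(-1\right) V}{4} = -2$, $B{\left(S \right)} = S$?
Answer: $64$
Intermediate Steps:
$V = 8$ ($V = \left(-4\right) \left(-2\right) = 8$)
$q{\left(F \right)} = 8 F$
$\left(B{\left(4 \right)} + \left(-2 + 2\right) \left(-3\right)\right) q{\left(2 \right)} = \left(4 + \left(-2 + 2\right) \left(-3\right)\right) 8 \cdot 2 = \left(4 + 0 \left(-3\right)\right) 16 = \left(4 + 0\right) 16 = 4 \cdot 16 = 64$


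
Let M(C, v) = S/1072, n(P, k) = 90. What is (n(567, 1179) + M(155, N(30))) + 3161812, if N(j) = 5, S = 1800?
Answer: 423695093/134 ≈ 3.1619e+6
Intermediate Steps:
M(C, v) = 225/134 (M(C, v) = 1800/1072 = 1800*(1/1072) = 225/134)
(n(567, 1179) + M(155, N(30))) + 3161812 = (90 + 225/134) + 3161812 = 12285/134 + 3161812 = 423695093/134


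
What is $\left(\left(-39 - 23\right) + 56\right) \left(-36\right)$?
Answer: $216$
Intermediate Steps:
$\left(\left(-39 - 23\right) + 56\right) \left(-36\right) = \left(-62 + 56\right) \left(-36\right) = \left(-6\right) \left(-36\right) = 216$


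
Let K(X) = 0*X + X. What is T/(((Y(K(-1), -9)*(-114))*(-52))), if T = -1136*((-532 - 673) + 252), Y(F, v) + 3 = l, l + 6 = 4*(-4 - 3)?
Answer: -135326/27417 ≈ -4.9358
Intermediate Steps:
K(X) = X (K(X) = 0 + X = X)
l = -34 (l = -6 + 4*(-4 - 3) = -6 + 4*(-7) = -6 - 28 = -34)
Y(F, v) = -37 (Y(F, v) = -3 - 34 = -37)
T = 1082608 (T = -1136*(-1205 + 252) = -1136*(-953) = 1082608)
T/(((Y(K(-1), -9)*(-114))*(-52))) = 1082608/((-37*(-114)*(-52))) = 1082608/((4218*(-52))) = 1082608/(-219336) = 1082608*(-1/219336) = -135326/27417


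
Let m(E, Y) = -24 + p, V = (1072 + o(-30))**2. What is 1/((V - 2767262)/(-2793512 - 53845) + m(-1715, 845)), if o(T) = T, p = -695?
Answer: -2847357/2045568185 ≈ -0.0013920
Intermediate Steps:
V = 1085764 (V = (1072 - 30)**2 = 1042**2 = 1085764)
m(E, Y) = -719 (m(E, Y) = -24 - 695 = -719)
1/((V - 2767262)/(-2793512 - 53845) + m(-1715, 845)) = 1/((1085764 - 2767262)/(-2793512 - 53845) - 719) = 1/(-1681498/(-2847357) - 719) = 1/(-1681498*(-1/2847357) - 719) = 1/(1681498/2847357 - 719) = 1/(-2045568185/2847357) = -2847357/2045568185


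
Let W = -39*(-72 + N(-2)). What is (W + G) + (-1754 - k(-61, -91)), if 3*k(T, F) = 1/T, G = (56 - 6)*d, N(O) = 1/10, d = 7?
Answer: 2562193/1830 ≈ 1400.1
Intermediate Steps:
N(O) = ⅒ (N(O) = 1*(⅒) = ⅒)
G = 350 (G = (56 - 6)*7 = 50*7 = 350)
W = 28041/10 (W = -39*(-72 + ⅒) = -39*(-719/10) = 28041/10 ≈ 2804.1)
k(T, F) = 1/(3*T)
(W + G) + (-1754 - k(-61, -91)) = (28041/10 + 350) + (-1754 - 1/(3*(-61))) = 31541/10 + (-1754 - (-1)/(3*61)) = 31541/10 + (-1754 - 1*(-1/183)) = 31541/10 + (-1754 + 1/183) = 31541/10 - 320981/183 = 2562193/1830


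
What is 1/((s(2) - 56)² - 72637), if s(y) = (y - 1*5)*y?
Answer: -1/68793 ≈ -1.4536e-5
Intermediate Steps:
s(y) = y*(-5 + y) (s(y) = (y - 5)*y = (-5 + y)*y = y*(-5 + y))
1/((s(2) - 56)² - 72637) = 1/((2*(-5 + 2) - 56)² - 72637) = 1/((2*(-3) - 56)² - 72637) = 1/((-6 - 56)² - 72637) = 1/((-62)² - 72637) = 1/(3844 - 72637) = 1/(-68793) = -1/68793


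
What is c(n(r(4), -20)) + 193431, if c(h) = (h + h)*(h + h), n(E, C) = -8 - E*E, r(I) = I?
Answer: 195735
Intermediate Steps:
n(E, C) = -8 - E**2
c(h) = 4*h**2 (c(h) = (2*h)*(2*h) = 4*h**2)
c(n(r(4), -20)) + 193431 = 4*(-8 - 1*4**2)**2 + 193431 = 4*(-8 - 1*16)**2 + 193431 = 4*(-8 - 16)**2 + 193431 = 4*(-24)**2 + 193431 = 4*576 + 193431 = 2304 + 193431 = 195735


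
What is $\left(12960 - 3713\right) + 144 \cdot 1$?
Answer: $9391$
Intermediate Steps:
$\left(12960 - 3713\right) + 144 \cdot 1 = \left(12960 + \left(-6400 + 2687\right)\right) + 144 = \left(12960 - 3713\right) + 144 = 9247 + 144 = 9391$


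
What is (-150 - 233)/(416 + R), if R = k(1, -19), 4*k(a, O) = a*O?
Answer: -1532/1645 ≈ -0.93131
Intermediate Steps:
k(a, O) = O*a/4 (k(a, O) = (a*O)/4 = (O*a)/4 = O*a/4)
R = -19/4 (R = (¼)*(-19)*1 = -19/4 ≈ -4.7500)
(-150 - 233)/(416 + R) = (-150 - 233)/(416 - 19/4) = -383/1645/4 = -383*4/1645 = -1532/1645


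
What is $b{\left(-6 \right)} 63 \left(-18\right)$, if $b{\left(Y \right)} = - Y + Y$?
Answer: $0$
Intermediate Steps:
$b{\left(Y \right)} = 0$
$b{\left(-6 \right)} 63 \left(-18\right) = 0 \cdot 63 \left(-18\right) = 0 \left(-18\right) = 0$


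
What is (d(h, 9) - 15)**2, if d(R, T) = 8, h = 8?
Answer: 49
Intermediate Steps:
(d(h, 9) - 15)**2 = (8 - 15)**2 = (-7)**2 = 49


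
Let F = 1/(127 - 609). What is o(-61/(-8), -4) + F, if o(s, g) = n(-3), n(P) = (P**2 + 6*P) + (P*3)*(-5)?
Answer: 17351/482 ≈ 35.998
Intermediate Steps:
n(P) = P**2 - 9*P (n(P) = (P**2 + 6*P) + (3*P)*(-5) = (P**2 + 6*P) - 15*P = P**2 - 9*P)
o(s, g) = 36 (o(s, g) = -3*(-9 - 3) = -3*(-12) = 36)
F = -1/482 (F = 1/(-482) = -1/482 ≈ -0.0020747)
o(-61/(-8), -4) + F = 36 - 1/482 = 17351/482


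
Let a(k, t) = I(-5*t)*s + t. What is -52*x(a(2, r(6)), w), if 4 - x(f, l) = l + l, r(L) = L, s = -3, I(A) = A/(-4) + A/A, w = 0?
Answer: -208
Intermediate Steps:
I(A) = 1 - A/4 (I(A) = A*(-1/4) + 1 = -A/4 + 1 = 1 - A/4)
a(k, t) = -3 - 11*t/4 (a(k, t) = (1 - (-5)*t/4)*(-3) + t = (1 + 5*t/4)*(-3) + t = (-3 - 15*t/4) + t = -3 - 11*t/4)
x(f, l) = 4 - 2*l (x(f, l) = 4 - (l + l) = 4 - 2*l)
-52*x(a(2, r(6)), w) = -52*(4 - 2*0) = -52*(4 + 0) = -52*4 = -208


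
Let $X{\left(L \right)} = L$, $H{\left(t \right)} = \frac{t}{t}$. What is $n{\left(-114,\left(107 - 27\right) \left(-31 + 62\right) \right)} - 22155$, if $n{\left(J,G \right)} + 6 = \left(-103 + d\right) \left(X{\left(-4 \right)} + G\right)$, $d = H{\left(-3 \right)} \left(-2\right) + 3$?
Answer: $-274713$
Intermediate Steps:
$H{\left(t \right)} = 1$
$d = 1$ ($d = 1 \left(-2\right) + 3 = -2 + 3 = 1$)
$n{\left(J,G \right)} = 402 - 102 G$ ($n{\left(J,G \right)} = -6 + \left(-103 + 1\right) \left(-4 + G\right) = -6 - 102 \left(-4 + G\right) = -6 - \left(-408 + 102 G\right) = 402 - 102 G$)
$n{\left(-114,\left(107 - 27\right) \left(-31 + 62\right) \right)} - 22155 = \left(402 - 102 \left(107 - 27\right) \left(-31 + 62\right)\right) - 22155 = \left(402 - 102 \cdot 80 \cdot 31\right) - 22155 = \left(402 - 252960\right) - 22155 = -252558 - 22155 = -274713$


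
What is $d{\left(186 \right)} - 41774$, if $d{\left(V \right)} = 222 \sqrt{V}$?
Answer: $-41774 + 222 \sqrt{186} \approx -38746.0$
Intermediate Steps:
$d{\left(186 \right)} - 41774 = 222 \sqrt{186} - 41774 = -41774 + 222 \sqrt{186}$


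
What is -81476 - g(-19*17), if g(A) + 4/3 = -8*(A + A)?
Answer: -259928/3 ≈ -86643.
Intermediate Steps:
g(A) = -4/3 - 16*A (g(A) = -4/3 - 8*(A + A) = -4/3 - 16*A)
-81476 - g(-19*17) = -81476 - (-4/3 - (-304)*17) = -81476 - (-4/3 - 16*(-323)) = -81476 - (-4/3 + 5168) = -81476 - 1*15500/3 = -81476 - 15500/3 = -259928/3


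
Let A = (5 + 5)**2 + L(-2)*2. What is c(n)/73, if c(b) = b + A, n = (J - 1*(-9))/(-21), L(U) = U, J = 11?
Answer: 1996/1533 ≈ 1.3020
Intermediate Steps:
A = 96 (A = (5 + 5)**2 - 2*2 = 10**2 - 4 = 100 - 4 = 96)
n = -20/21 (n = (11 - 1*(-9))/(-21) = (11 + 9)*(-1/21) = 20*(-1/21) = -20/21 ≈ -0.95238)
c(b) = 96 + b (c(b) = b + 96 = 96 + b)
c(n)/73 = (96 - 20/21)/73 = (1996/21)*(1/73) = 1996/1533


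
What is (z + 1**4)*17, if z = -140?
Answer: -2363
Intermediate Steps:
(z + 1**4)*17 = (-140 + 1**4)*17 = (-140 + 1)*17 = -139*17 = -2363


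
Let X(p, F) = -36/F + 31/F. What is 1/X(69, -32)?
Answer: 32/5 ≈ 6.4000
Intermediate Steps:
X(p, F) = -5/F
1/X(69, -32) = 1/(-5/(-32)) = 1/(-5*(-1/32)) = 1/(5/32) = 32/5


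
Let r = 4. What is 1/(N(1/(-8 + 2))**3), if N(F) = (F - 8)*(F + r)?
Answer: -46656/1431435383 ≈ -3.2594e-5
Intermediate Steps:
N(F) = (-8 + F)*(4 + F) (N(F) = (F - 8)*(F + 4) = (-8 + F)*(4 + F))
1/(N(1/(-8 + 2))**3) = 1/((-32 + (1/(-8 + 2))**2 - 4/(-8 + 2))**3) = 1/((-32 + (1/(-6))**2 - 4/(-6))**3) = 1/((-32 + (-1/6)**2 - 4*(-1/6))**3) = 1/((-32 + 1/36 + 2/3)**3) = 1/((-1127/36)**3) = 1/(-1431435383/46656) = -46656/1431435383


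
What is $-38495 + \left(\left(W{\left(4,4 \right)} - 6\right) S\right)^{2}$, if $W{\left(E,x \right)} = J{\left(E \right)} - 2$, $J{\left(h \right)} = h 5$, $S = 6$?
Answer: $-33311$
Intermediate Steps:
$J{\left(h \right)} = 5 h$
$W{\left(E,x \right)} = -2 + 5 E$ ($W{\left(E,x \right)} = 5 E - 2 = -2 + 5 E$)
$-38495 + \left(\left(W{\left(4,4 \right)} - 6\right) S\right)^{2} = -38495 + \left(\left(\left(-2 + 5 \cdot 4\right) - 6\right) 6\right)^{2} = -38495 + \left(\left(\left(-2 + 20\right) - 6\right) 6\right)^{2} = -38495 + \left(\left(18 - 6\right) 6\right)^{2} = -38495 + \left(12 \cdot 6\right)^{2} = -38495 + 72^{2} = -38495 + 5184 = -33311$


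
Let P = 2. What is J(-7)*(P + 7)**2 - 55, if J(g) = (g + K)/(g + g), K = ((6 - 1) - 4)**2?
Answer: -142/7 ≈ -20.286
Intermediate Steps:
K = 1 (K = (5 - 4)**2 = 1**2 = 1)
J(g) = (1 + g)/(2*g) (J(g) = (g + 1)/(g + g) = (1 + g)/((2*g)) = (1 + g)*(1/(2*g)) = (1 + g)/(2*g))
J(-7)*(P + 7)**2 - 55 = ((1/2)*(1 - 7)/(-7))*(2 + 7)**2 - 55 = ((1/2)*(-1/7)*(-6))*9**2 - 55 = (3/7)*81 - 55 = 243/7 - 55 = -142/7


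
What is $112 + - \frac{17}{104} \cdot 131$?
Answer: $\frac{9421}{104} \approx 90.587$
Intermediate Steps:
$112 + - \frac{17}{104} \cdot 131 = 112 + \left(-17\right) \frac{1}{104} \cdot 131 = 112 - \frac{2227}{104} = \frac{9421}{104}$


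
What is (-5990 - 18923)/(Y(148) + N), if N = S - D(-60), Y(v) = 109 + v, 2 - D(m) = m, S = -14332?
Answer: 24913/14137 ≈ 1.7623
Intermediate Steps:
D(m) = 2 - m
N = -14394 (N = -14332 - (2 - 1*(-60)) = -14332 - (2 + 60) = -14332 - 1*62 = -14332 - 62 = -14394)
(-5990 - 18923)/(Y(148) + N) = (-5990 - 18923)/((109 + 148) - 14394) = -24913/(257 - 14394) = -24913/(-14137) = -24913*(-1/14137) = 24913/14137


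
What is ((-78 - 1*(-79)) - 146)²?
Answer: 21025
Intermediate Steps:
((-78 - 1*(-79)) - 146)² = ((-78 + 79) - 146)² = (1 - 146)² = (-145)² = 21025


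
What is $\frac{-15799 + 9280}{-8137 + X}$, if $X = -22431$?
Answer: $\frac{6519}{30568} \approx 0.21326$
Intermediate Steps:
$\frac{-15799 + 9280}{-8137 + X} = \frac{-15799 + 9280}{-8137 - 22431} = - \frac{6519}{-30568} = \left(-6519\right) \left(- \frac{1}{30568}\right) = \frac{6519}{30568}$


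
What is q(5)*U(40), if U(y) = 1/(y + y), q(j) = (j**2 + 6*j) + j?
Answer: 3/4 ≈ 0.75000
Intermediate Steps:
q(j) = j**2 + 7*j
U(y) = 1/(2*y)
q(5)*U(40) = (5*(7 + 5))*((1/2)/40) = (5*12)*((1/2)*(1/40)) = 60*(1/80) = 3/4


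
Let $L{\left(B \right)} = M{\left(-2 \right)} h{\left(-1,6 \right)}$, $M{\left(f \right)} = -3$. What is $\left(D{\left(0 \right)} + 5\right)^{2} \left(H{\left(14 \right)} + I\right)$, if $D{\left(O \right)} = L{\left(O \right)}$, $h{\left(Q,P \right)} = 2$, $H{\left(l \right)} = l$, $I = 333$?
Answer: $347$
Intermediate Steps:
$L{\left(B \right)} = -6$ ($L{\left(B \right)} = \left(-3\right) 2 = -6$)
$D{\left(O \right)} = -6$
$\left(D{\left(0 \right)} + 5\right)^{2} \left(H{\left(14 \right)} + I\right) = \left(-6 + 5\right)^{2} \left(14 + 333\right) = \left(-1\right)^{2} \cdot 347 = 1 \cdot 347 = 347$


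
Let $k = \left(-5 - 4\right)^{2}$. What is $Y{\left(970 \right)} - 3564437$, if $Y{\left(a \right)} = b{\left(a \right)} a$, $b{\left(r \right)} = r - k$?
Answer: $-2702107$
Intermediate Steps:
$k = 81$ ($k = \left(-9\right)^{2} = 81$)
$b{\left(r \right)} = -81 + r$ ($b{\left(r \right)} = r - 81 = -81 + r$)
$Y{\left(a \right)} = a \left(-81 + a\right)$ ($Y{\left(a \right)} = \left(-81 + a\right) a = a \left(-81 + a\right)$)
$Y{\left(970 \right)} - 3564437 = 970 \left(-81 + 970\right) - 3564437 = 970 \cdot 889 - 3564437 = 862330 - 3564437 = -2702107$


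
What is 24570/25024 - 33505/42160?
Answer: 72589/387872 ≈ 0.18715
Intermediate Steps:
24570/25024 - 33505/42160 = 24570*(1/25024) - 33505*1/42160 = 12285/12512 - 6701/8432 = 72589/387872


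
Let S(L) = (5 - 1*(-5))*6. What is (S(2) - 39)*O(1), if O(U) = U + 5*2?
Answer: 231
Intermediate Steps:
O(U) = 10 + U (O(U) = U + 10 = 10 + U)
S(L) = 60 (S(L) = (5 + 5)*6 = 10*6 = 60)
(S(2) - 39)*O(1) = (60 - 39)*(10 + 1) = 21*11 = 231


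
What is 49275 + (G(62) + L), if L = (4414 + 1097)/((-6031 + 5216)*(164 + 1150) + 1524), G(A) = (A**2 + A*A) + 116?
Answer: 20346492661/356462 ≈ 57079.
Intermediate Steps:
G(A) = 116 + 2*A**2 (G(A) = (A**2 + A**2) + 116 = 2*A**2 + 116 = 116 + 2*A**2)
L = -1837/356462 (L = 5511/(-815*1314 + 1524) = 5511/(-1070910 + 1524) = 5511/(-1069386) = 5511*(-1/1069386) = -1837/356462 ≈ -0.0051534)
49275 + (G(62) + L) = 49275 + ((116 + 2*62**2) - 1837/356462) = 49275 + ((116 + 2*3844) - 1837/356462) = 49275 + ((116 + 7688) - 1837/356462) = 49275 + (7804 - 1837/356462) = 49275 + 2781827611/356462 = 20346492661/356462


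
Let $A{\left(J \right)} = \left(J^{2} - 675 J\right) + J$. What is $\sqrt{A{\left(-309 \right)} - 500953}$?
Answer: $i \sqrt{197206} \approx 444.08 i$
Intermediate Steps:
$A{\left(J \right)} = J^{2} - 674 J$
$\sqrt{A{\left(-309 \right)} - 500953} = \sqrt{- 309 \left(-674 - 309\right) - 500953} = \sqrt{\left(-309\right) \left(-983\right) - 500953} = \sqrt{303747 - 500953} = \sqrt{-197206} = i \sqrt{197206}$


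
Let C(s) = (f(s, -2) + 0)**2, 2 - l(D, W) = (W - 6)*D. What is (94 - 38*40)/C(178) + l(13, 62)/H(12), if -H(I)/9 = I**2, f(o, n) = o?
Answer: 881437/1710936 ≈ 0.51518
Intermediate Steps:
l(D, W) = 2 - D*(-6 + W) (l(D, W) = 2 - (W - 6)*D = 2 - (-6 + W)*D = 2 - D*(-6 + W))
C(s) = s**2 (C(s) = (s + 0)**2 = s**2)
H(I) = -9*I**2
(94 - 38*40)/C(178) + l(13, 62)/H(12) = (94 - 38*40)/(178**2) + (2 + 6*13 - 1*13*62)/((-9*12**2)) = (94 - 1520)/31684 + (2 + 78 - 806)/((-9*144)) = -1426*1/31684 - 726/(-1296) = -713/15842 - 726*(-1/1296) = -713/15842 + 121/216 = 881437/1710936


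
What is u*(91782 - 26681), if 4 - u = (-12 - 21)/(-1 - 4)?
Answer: -846313/5 ≈ -1.6926e+5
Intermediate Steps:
u = -13/5 (u = 4 - (-12 - 21)/(-1 - 4) = 4 - (-33)/(-5) = 4 - (-33)*(-1)/5 = 4 - 1*33/5 = 4 - 33/5 = -13/5 ≈ -2.6000)
u*(91782 - 26681) = -13*(91782 - 26681)/5 = -13/5*65101 = -846313/5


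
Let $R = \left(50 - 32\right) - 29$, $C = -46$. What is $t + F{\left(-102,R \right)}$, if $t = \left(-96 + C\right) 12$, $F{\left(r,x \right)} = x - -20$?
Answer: $-1695$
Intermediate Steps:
$R = -11$ ($R = 18 - 29 = -11$)
$F{\left(r,x \right)} = 20 + x$ ($F{\left(r,x \right)} = x + 20 = 20 + x$)
$t = -1704$ ($t = \left(-96 - 46\right) 12 = \left(-142\right) 12 = -1704$)
$t + F{\left(-102,R \right)} = -1704 + \left(20 - 11\right) = -1704 + 9 = -1695$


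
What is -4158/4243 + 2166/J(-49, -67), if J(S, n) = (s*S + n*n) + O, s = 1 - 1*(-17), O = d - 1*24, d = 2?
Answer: -1905364/5070385 ≈ -0.37578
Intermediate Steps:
O = -22 (O = 2 - 1*24 = 2 - 24 = -22)
s = 18 (s = 1 + 17 = 18)
J(S, n) = -22 + n² + 18*S (J(S, n) = (18*S + n*n) - 22 = (18*S + n²) - 22 = (n² + 18*S) - 22 = -22 + n² + 18*S)
-4158/4243 + 2166/J(-49, -67) = -4158/4243 + 2166/(-22 + (-67)² + 18*(-49)) = -4158*1/4243 + 2166/(-22 + 4489 - 882) = -4158/4243 + 2166/3585 = -4158/4243 + 2166*(1/3585) = -4158/4243 + 722/1195 = -1905364/5070385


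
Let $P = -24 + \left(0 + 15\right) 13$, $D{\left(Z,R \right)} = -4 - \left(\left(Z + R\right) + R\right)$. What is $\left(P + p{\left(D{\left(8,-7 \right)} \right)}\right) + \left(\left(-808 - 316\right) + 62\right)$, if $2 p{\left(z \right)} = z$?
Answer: $-890$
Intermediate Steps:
$D{\left(Z,R \right)} = -4 - Z - 2 R$ ($D{\left(Z,R \right)} = -4 - \left(\left(R + Z\right) + R\right) = -4 - \left(Z + 2 R\right) = -4 - Z - 2 R$)
$p{\left(z \right)} = \frac{z}{2}$
$P = 171$ ($P = -24 + 15 \cdot 13 = -24 + 195 = 171$)
$\left(P + p{\left(D{\left(8,-7 \right)} \right)}\right) + \left(\left(-808 - 316\right) + 62\right) = \left(171 + \frac{-4 - 8 - -14}{2}\right) + \left(\left(-808 - 316\right) + 62\right) = \left(171 + \frac{-4 - 8 + 14}{2}\right) + \left(-1124 + 62\right) = \left(171 + \frac{1}{2} \cdot 2\right) - 1062 = \left(171 + 1\right) - 1062 = 172 - 1062 = -890$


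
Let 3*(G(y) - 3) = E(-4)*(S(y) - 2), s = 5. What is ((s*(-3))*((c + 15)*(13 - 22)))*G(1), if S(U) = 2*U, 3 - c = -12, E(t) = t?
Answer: 12150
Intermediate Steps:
c = 15 (c = 3 - 1*(-12) = 3 + 12 = 15)
G(y) = 17/3 - 8*y/3 (G(y) = 3 + (-4*(2*y - 2))/3 = 3 + (-4*(-2 + 2*y))/3 = 3 + (8 - 8*y)/3 = 3 + (8/3 - 8*y/3) = 17/3 - 8*y/3)
((s*(-3))*((c + 15)*(13 - 22)))*G(1) = ((5*(-3))*((15 + 15)*(13 - 22)))*(17/3 - 8/3*1) = (-450*(-9))*(17/3 - 8/3) = -15*(-270)*3 = 4050*3 = 12150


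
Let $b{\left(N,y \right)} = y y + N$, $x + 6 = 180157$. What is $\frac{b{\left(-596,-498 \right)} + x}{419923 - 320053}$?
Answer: $\frac{427559}{99870} \approx 4.2812$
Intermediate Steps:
$x = 180151$ ($x = -6 + 180157 = 180151$)
$b{\left(N,y \right)} = N + y^{2}$ ($b{\left(N,y \right)} = y^{2} + N = N + y^{2}$)
$\frac{b{\left(-596,-498 \right)} + x}{419923 - 320053} = \frac{\left(-596 + \left(-498\right)^{2}\right) + 180151}{419923 - 320053} = \frac{\left(-596 + 248004\right) + 180151}{99870} = \left(247408 + 180151\right) \frac{1}{99870} = 427559 \cdot \frac{1}{99870} = \frac{427559}{99870}$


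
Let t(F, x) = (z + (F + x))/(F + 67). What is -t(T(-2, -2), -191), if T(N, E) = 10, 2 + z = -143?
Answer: 326/77 ≈ 4.2338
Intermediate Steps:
z = -145 (z = -2 - 143 = -145)
t(F, x) = (-145 + F + x)/(67 + F) (t(F, x) = (-145 + (F + x))/(F + 67) = (-145 + F + x)/(67 + F))
-t(T(-2, -2), -191) = -(-145 + 10 - 191)/(67 + 10) = -(-326)/77 = -1*(-326/77) = 326/77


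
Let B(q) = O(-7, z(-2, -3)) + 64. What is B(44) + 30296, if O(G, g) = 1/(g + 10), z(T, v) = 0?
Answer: 303601/10 ≈ 30360.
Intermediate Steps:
O(G, g) = 1/(10 + g)
B(q) = 641/10 (B(q) = 1/(10 + 0) + 64 = 1/10 + 64 = 641/10)
B(44) + 30296 = 641/10 + 30296 = 303601/10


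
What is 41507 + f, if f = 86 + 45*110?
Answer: 46543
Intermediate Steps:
f = 5036 (f = 86 + 4950 = 5036)
41507 + f = 41507 + 5036 = 46543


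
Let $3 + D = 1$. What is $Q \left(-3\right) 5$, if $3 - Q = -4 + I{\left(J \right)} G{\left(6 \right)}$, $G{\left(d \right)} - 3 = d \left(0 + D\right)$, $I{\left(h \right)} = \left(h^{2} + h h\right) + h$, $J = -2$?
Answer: $-915$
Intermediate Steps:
$D = -2$ ($D = -3 + 1 = -2$)
$I{\left(h \right)} = h + 2 h^{2}$ ($I{\left(h \right)} = \left(h^{2} + h^{2}\right) + h = 2 h^{2} + h = h + 2 h^{2}$)
$G{\left(d \right)} = 3 - 2 d$ ($G{\left(d \right)} = 3 + d \left(0 - 2\right) = 3 + d \left(-2\right) = 3 - 2 d$)
$Q = 61$ ($Q = 3 - \left(-4 + - 2 \left(1 + 2 \left(-2\right)\right) \left(3 - 12\right)\right) = 3 - \left(-4 + - 2 \left(1 - 4\right) \left(3 - 12\right)\right) = 3 - \left(-4 + \left(-2\right) \left(-3\right) \left(-9\right)\right) = 3 - \left(-4 + 6 \left(-9\right)\right) = 3 - \left(-4 - 54\right) = 3 - -58 = 3 + 58 = 61$)
$Q \left(-3\right) 5 = 61 \left(-3\right) 5 = \left(-183\right) 5 = -915$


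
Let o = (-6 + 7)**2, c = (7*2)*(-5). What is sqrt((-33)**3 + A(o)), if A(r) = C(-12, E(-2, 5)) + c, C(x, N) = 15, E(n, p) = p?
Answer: 2*I*sqrt(8998) ≈ 189.72*I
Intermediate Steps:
c = -70 (c = 14*(-5) = -70)
o = 1 (o = 1**2 = 1)
A(r) = -55 (A(r) = 15 - 70 = -55)
sqrt((-33)**3 + A(o)) = sqrt((-33)**3 - 55) = sqrt(-35937 - 55) = sqrt(-35992) = 2*I*sqrt(8998)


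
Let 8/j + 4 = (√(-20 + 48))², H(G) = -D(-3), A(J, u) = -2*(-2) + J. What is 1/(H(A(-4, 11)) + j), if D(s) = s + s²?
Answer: -3/17 ≈ -0.17647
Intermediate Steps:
A(J, u) = 4 + J
H(G) = -6 (H(G) = -(-3)*(1 - 3) = -(-3)*(-2) = -1*6 = -6)
j = ⅓ (j = 8/(-4 + (√(-20 + 48))²) = 8/(-4 + (√28)²) = 8/(-4 + (2*√7)²) = 8/(-4 + 28) = 8/24 = 8*(1/24) = ⅓ ≈ 0.33333)
1/(H(A(-4, 11)) + j) = 1/(-6 + ⅓) = 1/(-17/3) = -3/17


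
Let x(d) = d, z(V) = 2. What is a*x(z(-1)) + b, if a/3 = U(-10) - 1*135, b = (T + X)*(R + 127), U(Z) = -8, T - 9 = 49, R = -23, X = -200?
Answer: -15626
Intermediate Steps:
T = 58 (T = 9 + 49 = 58)
b = -14768 (b = (58 - 200)*(-23 + 127) = -142*104 = -14768)
a = -429 (a = 3*(-8 - 1*135) = 3*(-8 - 135) = 3*(-143) = -429)
a*x(z(-1)) + b = -429*2 - 14768 = -858 - 14768 = -15626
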